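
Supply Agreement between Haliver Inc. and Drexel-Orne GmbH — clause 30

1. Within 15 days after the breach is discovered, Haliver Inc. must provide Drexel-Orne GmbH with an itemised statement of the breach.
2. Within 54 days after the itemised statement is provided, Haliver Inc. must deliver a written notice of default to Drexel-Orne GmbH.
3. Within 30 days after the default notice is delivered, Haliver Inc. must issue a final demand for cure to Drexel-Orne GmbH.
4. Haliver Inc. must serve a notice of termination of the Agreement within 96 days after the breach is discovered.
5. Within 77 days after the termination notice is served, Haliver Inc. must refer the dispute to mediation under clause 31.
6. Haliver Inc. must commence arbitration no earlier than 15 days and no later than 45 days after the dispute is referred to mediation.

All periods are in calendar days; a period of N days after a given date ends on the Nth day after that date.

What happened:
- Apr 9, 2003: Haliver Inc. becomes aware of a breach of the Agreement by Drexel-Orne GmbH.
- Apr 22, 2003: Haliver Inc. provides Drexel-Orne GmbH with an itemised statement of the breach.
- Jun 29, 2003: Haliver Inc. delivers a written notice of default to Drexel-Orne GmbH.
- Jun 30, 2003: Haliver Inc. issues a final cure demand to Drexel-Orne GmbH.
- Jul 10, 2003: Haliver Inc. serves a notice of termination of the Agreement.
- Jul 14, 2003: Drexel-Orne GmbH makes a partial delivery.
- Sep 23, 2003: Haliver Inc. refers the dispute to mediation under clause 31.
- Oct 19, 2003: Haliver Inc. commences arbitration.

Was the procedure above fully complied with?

Step 1 — counting 15 days from Apr 9, 2003 (when the breach is discovered) gives a deadline of Apr 24, 2003; done Apr 22, 2003 — timely.
Step 2 — counting 54 days from Apr 22, 2003 (when the itemised statement is provided) gives a deadline of Jun 15, 2003; not done until Jun 29, 2003, 14 days after the deadline.
That is the first point of non-compliance.

No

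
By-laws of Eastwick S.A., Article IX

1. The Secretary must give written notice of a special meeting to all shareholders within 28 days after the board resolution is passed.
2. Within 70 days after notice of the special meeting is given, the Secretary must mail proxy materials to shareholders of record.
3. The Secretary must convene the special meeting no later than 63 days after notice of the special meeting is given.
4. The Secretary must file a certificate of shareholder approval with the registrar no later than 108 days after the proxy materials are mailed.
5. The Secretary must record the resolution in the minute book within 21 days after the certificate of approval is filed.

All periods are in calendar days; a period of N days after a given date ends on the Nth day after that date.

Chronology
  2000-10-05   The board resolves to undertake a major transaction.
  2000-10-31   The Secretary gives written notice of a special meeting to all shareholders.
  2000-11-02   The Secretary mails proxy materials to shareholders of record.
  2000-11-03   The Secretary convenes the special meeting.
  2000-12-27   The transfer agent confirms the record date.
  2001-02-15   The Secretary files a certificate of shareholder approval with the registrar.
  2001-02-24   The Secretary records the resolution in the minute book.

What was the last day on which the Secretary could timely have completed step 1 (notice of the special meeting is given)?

Step 1 runs from 2000-10-05, when the board resolution is passed. 28 days after 2000-10-05 is 2000-11-02.

2000-11-02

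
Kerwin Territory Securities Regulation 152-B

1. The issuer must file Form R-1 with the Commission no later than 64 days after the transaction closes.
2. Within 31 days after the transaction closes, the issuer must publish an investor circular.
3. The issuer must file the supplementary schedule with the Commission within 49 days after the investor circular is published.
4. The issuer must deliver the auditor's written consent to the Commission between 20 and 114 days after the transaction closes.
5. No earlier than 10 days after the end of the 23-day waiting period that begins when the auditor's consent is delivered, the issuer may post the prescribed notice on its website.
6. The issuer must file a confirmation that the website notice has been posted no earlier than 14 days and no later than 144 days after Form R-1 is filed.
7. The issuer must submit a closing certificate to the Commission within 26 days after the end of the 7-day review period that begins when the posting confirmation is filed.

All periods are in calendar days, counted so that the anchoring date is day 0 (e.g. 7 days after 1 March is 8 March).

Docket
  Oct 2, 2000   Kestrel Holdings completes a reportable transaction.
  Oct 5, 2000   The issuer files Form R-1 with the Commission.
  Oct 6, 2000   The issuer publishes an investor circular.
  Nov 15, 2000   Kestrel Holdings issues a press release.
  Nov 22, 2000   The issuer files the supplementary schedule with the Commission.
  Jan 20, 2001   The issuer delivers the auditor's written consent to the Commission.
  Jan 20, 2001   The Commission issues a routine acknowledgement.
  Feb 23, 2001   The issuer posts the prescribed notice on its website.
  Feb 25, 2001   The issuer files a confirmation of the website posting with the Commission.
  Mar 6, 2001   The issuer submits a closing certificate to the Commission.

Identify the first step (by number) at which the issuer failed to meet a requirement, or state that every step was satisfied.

(1) due by Oct 2, 2000 + 64 days = Dec 5, 2000; done Oct 5, 2000 — timely.
(2) due by Oct 2, 2000 + 31 days = Nov 2, 2000; Oct 6, 2000 is within that limit.
(3) due by Oct 6, 2000 + 49 days = Nov 24, 2000; done Nov 22, 2000 — timely.
(4) the permitted window runs from Oct 2, 2000 + 20 = Oct 22, 2000 to Oct 2, 2000 + 114 = Jan 24, 2001; done Jan 20, 2001 — within the window.
(5) permitted from Feb 12, 2001 + 10 days = Feb 22, 2001 onward; done Feb 23, 2001 — permitted.
(6) the permitted window runs from Oct 5, 2000 + 14 = Oct 19, 2000 to Oct 5, 2000 + 144 = Feb 26, 2001; done Feb 25, 2001 — within the window.
(7) due by Mar 4, 2001 + 26 days = Mar 30, 2001; done Mar 6, 2001 — timely.

None — every step was satisfied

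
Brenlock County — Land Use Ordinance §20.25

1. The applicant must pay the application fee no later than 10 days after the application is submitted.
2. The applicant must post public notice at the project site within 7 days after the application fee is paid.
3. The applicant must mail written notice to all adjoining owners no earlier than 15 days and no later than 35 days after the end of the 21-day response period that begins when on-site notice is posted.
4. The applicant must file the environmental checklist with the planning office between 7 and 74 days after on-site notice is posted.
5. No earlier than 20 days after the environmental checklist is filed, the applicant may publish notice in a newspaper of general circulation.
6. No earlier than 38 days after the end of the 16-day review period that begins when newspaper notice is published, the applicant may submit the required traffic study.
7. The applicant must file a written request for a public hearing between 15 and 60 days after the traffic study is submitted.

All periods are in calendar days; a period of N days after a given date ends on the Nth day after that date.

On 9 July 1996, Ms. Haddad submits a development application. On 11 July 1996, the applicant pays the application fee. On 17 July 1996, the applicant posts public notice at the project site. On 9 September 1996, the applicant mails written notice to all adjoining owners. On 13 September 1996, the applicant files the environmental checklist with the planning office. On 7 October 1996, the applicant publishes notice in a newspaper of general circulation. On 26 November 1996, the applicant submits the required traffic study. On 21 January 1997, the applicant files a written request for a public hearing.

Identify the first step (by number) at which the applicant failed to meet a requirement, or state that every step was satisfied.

Step 1 — counting 10 days from 9 July 1996 (when the application is submitted) gives a deadline of 19 July 1996; completed 11 July 1996, before the deadline.
Step 2 — counting 7 days from 11 July 1996 (when the application fee is paid) gives a deadline of 18 July 1996; done 17 July 1996 — timely.
Step 3 — 15 and 35 days from 7 August 1996 (end of the 21-day response period, which began when on-site notice is posted on 17 July 1996) are 22 August 1996 and 11 September 1996 respectively; done 9 September 1996, which is between those dates.
Step 4 — 7 and 74 days from 17 July 1996 (when on-site notice is posted) are 24 July 1996 and 29 September 1996 respectively; 13 September 1996 falls inside that range.
Step 5 — must wait 20 days from 13 September 1996 (when the environmental checklist is filed), so not before 3 October 1996; done 7 October 1996, after the minimum wait.
Step 6 — must wait 38 days from 23 October 1996 (end of the 16-day review period, which began when newspaper notice is published on 7 October 1996), so not before 30 November 1996; done 26 November 1996 — 4 days too early.
The procedure was therefore not followed at step 6.

Step 6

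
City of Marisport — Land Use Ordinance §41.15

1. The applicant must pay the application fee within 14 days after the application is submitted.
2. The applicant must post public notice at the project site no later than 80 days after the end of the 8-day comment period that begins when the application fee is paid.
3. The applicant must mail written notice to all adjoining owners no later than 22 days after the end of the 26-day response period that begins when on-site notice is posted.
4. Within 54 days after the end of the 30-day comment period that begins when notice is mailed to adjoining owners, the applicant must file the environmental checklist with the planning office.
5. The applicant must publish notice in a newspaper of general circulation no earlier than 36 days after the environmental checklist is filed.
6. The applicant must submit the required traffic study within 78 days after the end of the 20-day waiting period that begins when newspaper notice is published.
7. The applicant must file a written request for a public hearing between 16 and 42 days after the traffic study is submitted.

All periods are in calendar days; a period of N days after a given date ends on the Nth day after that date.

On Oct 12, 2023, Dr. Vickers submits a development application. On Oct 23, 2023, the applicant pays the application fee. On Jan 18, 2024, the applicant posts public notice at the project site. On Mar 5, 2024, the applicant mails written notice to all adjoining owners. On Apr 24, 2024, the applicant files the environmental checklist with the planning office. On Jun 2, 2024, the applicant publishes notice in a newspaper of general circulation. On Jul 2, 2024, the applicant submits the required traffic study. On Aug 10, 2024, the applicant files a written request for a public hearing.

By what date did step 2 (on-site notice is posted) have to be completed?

Jan 19, 2024

The application fee is paid on Oct 23, 2023; the 8-day comment period therefore ends Oct 31, 2023, and step 2 runs from that date. 80 days after Oct 31, 2023 is Jan 19, 2024.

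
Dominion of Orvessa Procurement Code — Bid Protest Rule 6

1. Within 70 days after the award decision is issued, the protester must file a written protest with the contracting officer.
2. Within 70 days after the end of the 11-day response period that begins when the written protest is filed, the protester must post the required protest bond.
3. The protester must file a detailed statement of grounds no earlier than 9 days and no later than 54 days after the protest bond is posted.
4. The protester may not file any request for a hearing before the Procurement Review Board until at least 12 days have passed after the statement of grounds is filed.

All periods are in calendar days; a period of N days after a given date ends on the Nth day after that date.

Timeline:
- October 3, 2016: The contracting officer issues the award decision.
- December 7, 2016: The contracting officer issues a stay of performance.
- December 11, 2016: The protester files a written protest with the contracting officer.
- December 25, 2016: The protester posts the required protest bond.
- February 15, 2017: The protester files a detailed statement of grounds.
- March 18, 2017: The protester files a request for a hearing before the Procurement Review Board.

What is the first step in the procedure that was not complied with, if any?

None — every step was satisfied

Step 1 — counting 70 days from October 3, 2016 (when the award decision is issued) gives a deadline of December 12, 2016; December 11, 2016 is within that limit.
Step 2 — counting 70 days from December 22, 2016 (end of the 11-day response period, which began when the written protest is filed on December 11, 2016) gives a deadline of March 2, 2017; completed December 25, 2016, before the deadline.
Step 3 — 9 and 54 days from December 25, 2016 (when the protest bond is posted) are January 3, 2017 and February 17, 2017 respectively; done February 15, 2017 — within the window.
Step 4 — must wait 12 days from February 15, 2017 (when the statement of grounds is filed), so not before February 27, 2017; March 18, 2017 is on or after that date.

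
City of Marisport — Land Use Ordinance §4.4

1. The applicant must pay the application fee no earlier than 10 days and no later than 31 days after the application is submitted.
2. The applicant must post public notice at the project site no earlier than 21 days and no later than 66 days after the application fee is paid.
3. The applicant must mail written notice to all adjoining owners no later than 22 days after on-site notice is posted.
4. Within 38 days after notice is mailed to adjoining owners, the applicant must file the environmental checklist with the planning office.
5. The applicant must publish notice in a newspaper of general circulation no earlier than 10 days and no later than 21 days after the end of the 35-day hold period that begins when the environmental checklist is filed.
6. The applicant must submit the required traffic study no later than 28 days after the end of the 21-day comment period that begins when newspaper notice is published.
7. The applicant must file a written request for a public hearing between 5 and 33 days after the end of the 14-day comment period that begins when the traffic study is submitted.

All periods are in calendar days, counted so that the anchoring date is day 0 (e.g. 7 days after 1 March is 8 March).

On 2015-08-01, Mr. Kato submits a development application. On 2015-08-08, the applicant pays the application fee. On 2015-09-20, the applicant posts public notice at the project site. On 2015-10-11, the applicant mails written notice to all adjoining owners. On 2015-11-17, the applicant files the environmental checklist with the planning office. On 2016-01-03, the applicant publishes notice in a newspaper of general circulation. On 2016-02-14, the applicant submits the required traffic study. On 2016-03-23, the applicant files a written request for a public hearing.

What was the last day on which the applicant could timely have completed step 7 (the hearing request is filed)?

The traffic study is submitted on 2016-02-14; the 14-day comment period therefore ends 2016-02-28, and step 7 runs from that date. The window is 5–33 days after 2016-02-28; it closes on 2016-04-01.

2016-04-01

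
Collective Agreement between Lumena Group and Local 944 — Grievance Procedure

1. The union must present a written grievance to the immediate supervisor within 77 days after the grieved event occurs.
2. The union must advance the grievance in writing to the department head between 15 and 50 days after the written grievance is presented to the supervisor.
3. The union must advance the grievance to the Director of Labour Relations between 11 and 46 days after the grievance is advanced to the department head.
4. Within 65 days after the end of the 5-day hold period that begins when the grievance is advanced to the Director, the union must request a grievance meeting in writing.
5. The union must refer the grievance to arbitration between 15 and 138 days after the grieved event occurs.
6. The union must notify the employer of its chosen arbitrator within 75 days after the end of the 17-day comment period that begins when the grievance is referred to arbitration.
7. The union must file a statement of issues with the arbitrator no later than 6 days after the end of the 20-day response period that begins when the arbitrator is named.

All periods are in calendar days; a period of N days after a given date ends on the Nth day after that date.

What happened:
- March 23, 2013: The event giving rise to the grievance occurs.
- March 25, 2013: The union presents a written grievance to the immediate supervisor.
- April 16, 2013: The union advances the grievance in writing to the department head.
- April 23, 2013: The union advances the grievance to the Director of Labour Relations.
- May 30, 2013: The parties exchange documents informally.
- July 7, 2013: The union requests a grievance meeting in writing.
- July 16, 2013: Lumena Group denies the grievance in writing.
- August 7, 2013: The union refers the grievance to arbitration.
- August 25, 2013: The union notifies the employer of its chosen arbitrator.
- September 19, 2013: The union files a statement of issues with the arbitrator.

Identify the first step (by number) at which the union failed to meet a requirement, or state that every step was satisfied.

(1) due by March 23, 2013 + 77 days = June 8, 2013; done March 25, 2013 — timely.
(2) the permitted window runs from March 25, 2013 + 15 = April 9, 2013 to March 25, 2013 + 50 = May 14, 2013; done April 16, 2013 — within the window.
(3) the permitted window runs from April 16, 2013 + 11 = April 27, 2013 to April 16, 2013 + 46 = June 1, 2013; April 23, 2013 is 4 days too early.
Later steps need not be reached.

Step 3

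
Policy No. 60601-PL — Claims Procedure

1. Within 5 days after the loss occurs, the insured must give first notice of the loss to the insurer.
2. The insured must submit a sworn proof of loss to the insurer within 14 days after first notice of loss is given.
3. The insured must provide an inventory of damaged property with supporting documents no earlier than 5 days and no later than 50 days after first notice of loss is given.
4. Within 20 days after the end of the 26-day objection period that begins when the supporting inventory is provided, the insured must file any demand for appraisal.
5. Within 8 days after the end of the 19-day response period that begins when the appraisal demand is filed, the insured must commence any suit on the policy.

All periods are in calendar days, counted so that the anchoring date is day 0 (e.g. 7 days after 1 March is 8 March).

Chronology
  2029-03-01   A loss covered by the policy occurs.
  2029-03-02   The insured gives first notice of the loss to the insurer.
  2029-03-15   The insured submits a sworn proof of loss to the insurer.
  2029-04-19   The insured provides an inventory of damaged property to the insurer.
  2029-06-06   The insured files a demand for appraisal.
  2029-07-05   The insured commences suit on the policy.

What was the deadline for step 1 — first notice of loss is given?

2029-03-06

Step 1 runs from 2029-03-01, when the loss occurs. 5 days after 2029-03-01 is 2029-03-06.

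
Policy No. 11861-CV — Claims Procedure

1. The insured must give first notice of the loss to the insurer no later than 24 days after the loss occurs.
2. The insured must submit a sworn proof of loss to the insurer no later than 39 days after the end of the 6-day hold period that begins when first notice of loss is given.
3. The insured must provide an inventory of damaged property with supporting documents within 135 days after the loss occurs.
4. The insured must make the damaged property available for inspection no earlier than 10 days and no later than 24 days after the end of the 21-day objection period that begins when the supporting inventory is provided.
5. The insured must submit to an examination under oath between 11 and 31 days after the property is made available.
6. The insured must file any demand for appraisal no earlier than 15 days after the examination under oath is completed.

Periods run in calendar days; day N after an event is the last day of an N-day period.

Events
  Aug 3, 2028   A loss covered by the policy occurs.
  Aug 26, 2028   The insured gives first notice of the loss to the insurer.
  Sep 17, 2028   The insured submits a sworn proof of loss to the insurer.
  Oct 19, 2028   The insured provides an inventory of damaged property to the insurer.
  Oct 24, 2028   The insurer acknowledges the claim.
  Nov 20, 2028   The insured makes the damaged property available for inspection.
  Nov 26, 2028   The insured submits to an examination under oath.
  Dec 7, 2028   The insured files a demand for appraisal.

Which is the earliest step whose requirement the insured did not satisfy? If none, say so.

Step 1 — counting 24 days from Aug 3, 2028 (when the loss occurs) gives a deadline of Aug 27, 2028; done Aug 26, 2028 — timely.
Step 2 — counting 39 days from Sep 1, 2028 (end of the 6-day hold period, which began when first notice of loss is given on Aug 26, 2028) gives a deadline of Oct 10, 2028; completed Sep 17, 2028, before the deadline.
Step 3 — counting 135 days from Aug 3, 2028 (when the loss occurs) gives a deadline of Dec 16, 2028; completed Oct 19, 2028, before the deadline.
Step 4 — 10 and 24 days from Nov 9, 2028 (end of the 21-day objection period, which began when the supporting inventory is provided on Oct 19, 2028) are Nov 19, 2028 and Dec 3, 2028 respectively; done Nov 20, 2028, which is between those dates.
Step 5 — 11 and 31 days from Nov 20, 2028 (when the property is made available) are Dec 1, 2028 and Dec 21, 2028 respectively; Nov 26, 2028 is 5 days too early.
Later steps need not be reached.

Step 5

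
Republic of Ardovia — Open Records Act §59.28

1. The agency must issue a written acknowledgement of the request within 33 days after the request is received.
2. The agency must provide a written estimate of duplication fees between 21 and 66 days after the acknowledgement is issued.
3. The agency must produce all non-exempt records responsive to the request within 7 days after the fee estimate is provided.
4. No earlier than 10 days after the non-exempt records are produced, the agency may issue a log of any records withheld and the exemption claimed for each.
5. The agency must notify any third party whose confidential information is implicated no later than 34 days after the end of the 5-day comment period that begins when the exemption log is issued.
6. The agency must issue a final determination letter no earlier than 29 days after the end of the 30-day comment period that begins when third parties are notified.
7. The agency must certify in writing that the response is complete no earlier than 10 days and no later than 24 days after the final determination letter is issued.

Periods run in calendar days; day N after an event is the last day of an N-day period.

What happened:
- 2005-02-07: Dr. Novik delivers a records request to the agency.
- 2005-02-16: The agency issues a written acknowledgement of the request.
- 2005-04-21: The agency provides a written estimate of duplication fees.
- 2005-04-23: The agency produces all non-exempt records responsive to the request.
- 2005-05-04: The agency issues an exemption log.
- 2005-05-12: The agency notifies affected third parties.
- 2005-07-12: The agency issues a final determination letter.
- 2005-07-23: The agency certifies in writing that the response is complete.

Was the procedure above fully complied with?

Yes

Step 1: 33 days after 2005-02-07 (when the request is received) is 2005-03-12; done 2005-02-16 — timely.
Step 2: the window is 21–66 days after 2005-02-16 (when the acknowledgement is issued), so 2005-03-09 through 2005-04-23; 2005-04-21 falls inside that range.
Step 3: 7 days after 2005-04-21 (when the fee estimate is provided) is 2005-04-28; done 2005-04-23 — timely.
Step 4: the earliest permitted date is 10 days after 2005-04-23 (when the non-exempt records are produced), i.e. 2005-05-03; done 2005-05-04 — permitted.
Step 5: 34 days after 2005-05-09 (end of the 5-day comment period, which began when the exemption log is issued on 2005-05-04) is 2005-06-12; done 2005-05-12 — timely.
Step 6: the earliest permitted date is 29 days after 2005-06-11 (end of the 30-day comment period, which began when third parties are notified on 2005-05-12), i.e. 2005-07-10; done 2005-07-12 — permitted.
Step 7: the window is 10–24 days after 2005-07-12 (when the final determination letter is issued), so 2005-07-22 through 2005-08-05; 2005-07-23 falls inside that range.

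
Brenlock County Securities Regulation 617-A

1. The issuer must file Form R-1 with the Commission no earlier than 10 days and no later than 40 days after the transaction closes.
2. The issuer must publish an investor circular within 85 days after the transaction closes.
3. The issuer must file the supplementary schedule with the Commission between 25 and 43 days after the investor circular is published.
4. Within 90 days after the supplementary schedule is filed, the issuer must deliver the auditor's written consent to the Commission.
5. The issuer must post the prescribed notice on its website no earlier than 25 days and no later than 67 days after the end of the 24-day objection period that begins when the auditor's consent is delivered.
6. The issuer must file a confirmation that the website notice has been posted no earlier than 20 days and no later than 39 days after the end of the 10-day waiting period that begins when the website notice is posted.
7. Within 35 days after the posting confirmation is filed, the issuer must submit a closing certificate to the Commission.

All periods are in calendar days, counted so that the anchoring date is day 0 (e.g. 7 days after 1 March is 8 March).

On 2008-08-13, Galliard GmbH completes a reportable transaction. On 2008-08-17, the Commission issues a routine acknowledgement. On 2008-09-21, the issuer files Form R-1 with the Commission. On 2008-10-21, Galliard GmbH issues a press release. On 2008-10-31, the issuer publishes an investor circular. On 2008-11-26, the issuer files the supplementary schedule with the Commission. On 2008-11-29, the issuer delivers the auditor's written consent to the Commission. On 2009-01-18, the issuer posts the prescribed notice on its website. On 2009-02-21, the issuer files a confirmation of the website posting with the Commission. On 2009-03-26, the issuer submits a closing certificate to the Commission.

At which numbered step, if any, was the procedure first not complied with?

None — every step was satisfied

Step 1: the window is 10–40 days after 2008-08-13 (when the transaction closes), so 2008-08-23 through 2008-09-22; 2008-09-21 falls inside that range.
Step 2: 85 days after 2008-08-13 (when the transaction closes) is 2008-11-06; completed 2008-10-31, before the deadline.
Step 3: the window is 25–43 days after 2008-10-31 (when the investor circular is published), so 2008-11-25 through 2008-12-13; 2008-11-26 falls inside that range.
Step 4: 90 days after 2008-11-26 (when the supplementary schedule is filed) is 2009-02-24; 2008-11-29 is within that limit.
Step 5: the window is 25–67 days after 2008-12-23 (end of the 24-day objection period, which began when the auditor's consent is delivered on 2008-11-29), so 2009-01-17 through 2009-02-28; done 2009-01-18, which is between those dates.
Step 6: the window is 20–39 days after 2009-01-28 (end of the 10-day waiting period, which began when the website notice is posted on 2009-01-18), so 2009-02-17 through 2009-03-08; 2009-02-21 falls inside that range.
Step 7: 35 days after 2009-02-21 (when the posting confirmation is filed) is 2009-03-28; done 2009-03-26 — timely.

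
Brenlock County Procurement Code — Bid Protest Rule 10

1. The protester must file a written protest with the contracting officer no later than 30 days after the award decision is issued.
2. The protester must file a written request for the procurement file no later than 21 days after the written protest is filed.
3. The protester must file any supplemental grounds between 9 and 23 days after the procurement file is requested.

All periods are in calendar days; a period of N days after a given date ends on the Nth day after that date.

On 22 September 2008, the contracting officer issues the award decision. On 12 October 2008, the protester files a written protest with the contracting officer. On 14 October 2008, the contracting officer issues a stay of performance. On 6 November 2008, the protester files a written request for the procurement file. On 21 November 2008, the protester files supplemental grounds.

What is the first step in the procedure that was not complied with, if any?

Step 2

Step 1: 30 days after 22 September 2008 (when the award decision is issued) is 22 October 2008; completed 12 October 2008, before the deadline.
Step 2: 21 days after 12 October 2008 (when the written protest is filed) is 2 November 2008; 6 November 2008 misses that deadline by 4 days.
Later steps need not be reached.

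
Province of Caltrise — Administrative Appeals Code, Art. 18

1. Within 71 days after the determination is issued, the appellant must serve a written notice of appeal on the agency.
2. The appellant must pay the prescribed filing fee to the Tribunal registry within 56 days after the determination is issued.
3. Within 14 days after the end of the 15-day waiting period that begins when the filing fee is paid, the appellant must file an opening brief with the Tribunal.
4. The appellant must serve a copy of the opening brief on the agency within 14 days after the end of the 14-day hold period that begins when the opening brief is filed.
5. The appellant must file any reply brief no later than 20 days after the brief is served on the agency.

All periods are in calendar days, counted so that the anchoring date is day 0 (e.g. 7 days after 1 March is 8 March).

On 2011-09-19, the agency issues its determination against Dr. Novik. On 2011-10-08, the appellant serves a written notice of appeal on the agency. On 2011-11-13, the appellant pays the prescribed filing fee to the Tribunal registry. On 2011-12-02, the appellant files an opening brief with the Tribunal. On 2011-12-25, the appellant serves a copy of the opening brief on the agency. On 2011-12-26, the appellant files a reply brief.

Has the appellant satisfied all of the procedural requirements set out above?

Yes

Step 1 — counting 71 days from 2011-09-19 (when the determination is issued) gives a deadline of 2011-11-29; completed 2011-10-08, before the deadline.
Step 2 — counting 56 days from 2011-09-19 (when the determination is issued) gives a deadline of 2011-11-14; completed 2011-11-13, before the deadline.
Step 3 — counting 14 days from 2011-11-28 (end of the 15-day waiting period, which began when the filing fee is paid on 2011-11-13) gives a deadline of 2011-12-12; done 2011-12-02 — timely.
Step 4 — counting 14 days from 2011-12-16 (end of the 14-day hold period, which began when the opening brief is filed on 2011-12-02) gives a deadline of 2011-12-30; done 2011-12-25 — timely.
Step 5 — counting 20 days from 2011-12-25 (when the brief is served on the agency) gives a deadline of 2012-01-14; 2011-12-26 is within that limit.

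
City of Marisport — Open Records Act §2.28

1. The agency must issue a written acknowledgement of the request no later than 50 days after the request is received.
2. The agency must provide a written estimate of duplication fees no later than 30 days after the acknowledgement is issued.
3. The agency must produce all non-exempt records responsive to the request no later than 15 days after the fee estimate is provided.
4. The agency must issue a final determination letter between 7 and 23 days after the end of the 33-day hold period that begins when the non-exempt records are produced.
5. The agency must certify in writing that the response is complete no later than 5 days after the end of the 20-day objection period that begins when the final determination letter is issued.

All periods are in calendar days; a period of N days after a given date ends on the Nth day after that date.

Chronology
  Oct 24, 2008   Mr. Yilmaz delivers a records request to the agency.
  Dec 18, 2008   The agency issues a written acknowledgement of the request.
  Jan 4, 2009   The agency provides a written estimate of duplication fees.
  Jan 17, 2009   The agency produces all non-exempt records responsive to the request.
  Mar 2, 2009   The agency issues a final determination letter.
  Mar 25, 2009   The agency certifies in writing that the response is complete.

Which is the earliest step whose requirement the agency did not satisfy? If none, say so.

Step 1

Step 1: 50 days after Oct 24, 2008 (when the request is received) is Dec 13, 2008; Dec 18, 2008 misses that deadline by 5 days.
Later steps need not be reached.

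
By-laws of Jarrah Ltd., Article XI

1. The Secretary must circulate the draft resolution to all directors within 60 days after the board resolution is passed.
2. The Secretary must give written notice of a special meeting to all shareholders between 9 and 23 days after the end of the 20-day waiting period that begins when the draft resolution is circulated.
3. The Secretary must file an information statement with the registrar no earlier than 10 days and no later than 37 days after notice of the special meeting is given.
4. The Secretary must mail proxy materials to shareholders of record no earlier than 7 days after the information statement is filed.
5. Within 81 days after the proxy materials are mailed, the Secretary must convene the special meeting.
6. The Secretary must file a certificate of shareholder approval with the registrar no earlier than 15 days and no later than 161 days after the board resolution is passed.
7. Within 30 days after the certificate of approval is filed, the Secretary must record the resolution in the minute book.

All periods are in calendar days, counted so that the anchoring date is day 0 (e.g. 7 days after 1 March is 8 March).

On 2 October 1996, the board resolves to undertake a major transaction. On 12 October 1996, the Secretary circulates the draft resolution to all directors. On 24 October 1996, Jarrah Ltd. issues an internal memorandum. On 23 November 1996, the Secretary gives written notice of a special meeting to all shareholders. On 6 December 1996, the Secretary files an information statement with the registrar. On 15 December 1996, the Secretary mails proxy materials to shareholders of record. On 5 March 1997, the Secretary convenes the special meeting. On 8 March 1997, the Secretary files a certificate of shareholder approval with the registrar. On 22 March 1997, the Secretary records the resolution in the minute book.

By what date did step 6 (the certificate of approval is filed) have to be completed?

12 March 1997

Step 6 runs from 2 October 1996, when the board resolution is passed. The window is 15–161 days after 2 October 1996; it closes on 12 March 1997.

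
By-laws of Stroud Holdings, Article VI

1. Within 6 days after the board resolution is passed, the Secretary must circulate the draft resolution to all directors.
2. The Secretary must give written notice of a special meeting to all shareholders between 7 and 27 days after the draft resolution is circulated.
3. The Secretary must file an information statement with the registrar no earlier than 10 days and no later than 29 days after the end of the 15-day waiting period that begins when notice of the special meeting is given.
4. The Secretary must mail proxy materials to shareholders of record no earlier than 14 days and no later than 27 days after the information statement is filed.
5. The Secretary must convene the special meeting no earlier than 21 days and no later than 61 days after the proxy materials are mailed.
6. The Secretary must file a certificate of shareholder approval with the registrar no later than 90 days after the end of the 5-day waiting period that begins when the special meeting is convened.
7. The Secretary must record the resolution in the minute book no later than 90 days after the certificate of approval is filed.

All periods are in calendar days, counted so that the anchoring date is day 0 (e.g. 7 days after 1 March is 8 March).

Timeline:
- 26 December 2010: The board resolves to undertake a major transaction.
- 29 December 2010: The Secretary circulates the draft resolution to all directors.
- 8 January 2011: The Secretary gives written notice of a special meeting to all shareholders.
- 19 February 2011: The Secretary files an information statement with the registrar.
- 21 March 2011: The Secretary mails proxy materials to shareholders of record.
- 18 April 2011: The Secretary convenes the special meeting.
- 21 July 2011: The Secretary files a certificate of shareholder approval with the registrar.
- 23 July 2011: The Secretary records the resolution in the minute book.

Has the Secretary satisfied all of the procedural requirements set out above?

No

(1) due by 26 December 2010 + 6 days = 1 January 2011; completed 29 December 2010, before the deadline.
(2) the permitted window runs from 29 December 2010 + 7 = 5 January 2011 to 29 December 2010 + 27 = 25 January 2011; done 8 January 2011, which is between those dates.
(3) the permitted window runs from 23 January 2011 + 10 = 2 February 2011 to 23 January 2011 + 29 = 21 February 2011; 19 February 2011 falls inside that range.
(4) the permitted window runs from 19 February 2011 + 14 = 5 March 2011 to 19 February 2011 + 27 = 18 March 2011; done 21 March 2011 — 3 days after the window closed.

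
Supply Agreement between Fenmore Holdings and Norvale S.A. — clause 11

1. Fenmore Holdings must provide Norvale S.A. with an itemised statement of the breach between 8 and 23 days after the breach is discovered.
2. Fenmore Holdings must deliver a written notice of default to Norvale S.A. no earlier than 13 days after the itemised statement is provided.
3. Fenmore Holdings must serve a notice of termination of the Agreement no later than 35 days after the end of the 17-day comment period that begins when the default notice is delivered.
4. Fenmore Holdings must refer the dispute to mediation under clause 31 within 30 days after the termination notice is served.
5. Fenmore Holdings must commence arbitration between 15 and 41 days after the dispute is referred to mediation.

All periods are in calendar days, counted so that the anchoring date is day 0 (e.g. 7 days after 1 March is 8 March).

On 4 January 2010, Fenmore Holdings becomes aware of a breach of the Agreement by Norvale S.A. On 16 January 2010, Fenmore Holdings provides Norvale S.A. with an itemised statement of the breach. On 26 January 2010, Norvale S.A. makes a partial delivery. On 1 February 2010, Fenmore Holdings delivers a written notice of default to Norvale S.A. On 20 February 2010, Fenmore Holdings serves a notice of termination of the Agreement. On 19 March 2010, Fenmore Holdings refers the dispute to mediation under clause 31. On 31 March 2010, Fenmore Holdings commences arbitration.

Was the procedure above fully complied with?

No

Step 1 — 8 and 23 days from 4 January 2010 (when the breach is discovered) are 12 January 2010 and 27 January 2010 respectively; done 16 January 2010, which is between those dates.
Step 2 — must wait 13 days from 16 January 2010 (when the itemised statement is provided), so not before 29 January 2010; 1 February 2010 is on or after that date.
Step 3 — counting 35 days from 18 February 2010 (end of the 17-day comment period, which began when the default notice is delivered on 1 February 2010) gives a deadline of 25 March 2010; done 20 February 2010 — timely.
Step 4 — counting 30 days from 20 February 2010 (when the termination notice is served) gives a deadline of 22 March 2010; done 19 March 2010 — timely.
Step 5 — 15 and 41 days from 19 March 2010 (when the dispute is referred to mediation) are 3 April 2010 and 29 April 2010 respectively; done 31 March 2010 — 3 days before the window opened.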